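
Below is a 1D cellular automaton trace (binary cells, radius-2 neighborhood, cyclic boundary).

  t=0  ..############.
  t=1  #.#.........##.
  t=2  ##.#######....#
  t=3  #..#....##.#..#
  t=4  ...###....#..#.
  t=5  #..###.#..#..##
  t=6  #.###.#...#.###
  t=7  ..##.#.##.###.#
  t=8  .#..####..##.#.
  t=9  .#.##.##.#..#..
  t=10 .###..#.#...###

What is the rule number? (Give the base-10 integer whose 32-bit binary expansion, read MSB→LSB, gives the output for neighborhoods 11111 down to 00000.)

1424706993

  ##### -> .   bit 31 = 0  t=0,i=4
  ####. -> #   bit 30 = 1  t=0,i=12
  ###.# -> .   bit 29 = 0  t=2,i=1
  ###.. -> #   bit 28 = 1  t=0,i=13
  ##.## -> .   bit 27 = 0  t=2,i=2
  ##.#. -> #   bit 26 = 1  t=1,i=14
  ##..# -> .   bit 25 = 0  t=3,i=1
  ##... -> .   bit 24 = 0  t=0,i=14
  #.### -> #   bit 23 = 1  t=2,i=3
  #.##. -> #   bit 22 = 1  t=7,i=7
  #.#.# -> #   bit 21 = 1  t=1,i=0
  #.#.. -> .   bit 20 = 0  t=1,i=2
  #..## -> #   bit 19 = 1  t=3,i=13
  #..#. -> .   bit 18 = 0  t=3,i=2
  #...# -> #   bit 17 = 1  t=0,i=0
  #.... -> #   bit 16 = 1  t=1,i=4
  .#### -> .   bit 15 = 0  t=0,i=3
  .###. -> #   bit 14 = 1  t=2,i=0
  .##.# -> .   bit 13 = 0  t=1,i=13
  .##.. -> .   bit 12 = 0  t=3,i=0
  .#.## -> #   bit 11 = 1  t=6,i=11
  .#.#. -> #   bit 10 = 1  t=1,i=1
  .#..# -> .   bit 9 = 0  t=3,i=12
  .#... -> #   bit 8 = 1  t=1,i=3
  ..### -> #   bit 7 = 1  t=0,i=2
  ..##. -> .   bit 6 = 0  t=1,i=12
  ..#.# -> #   bit 5 = 1  t=6,i=10
  ..#.. -> #   bit 4 = 1  t=3,i=3
  ...## -> .   bit 3 = 0  t=0,i=1
  ...#. -> .   bit 2 = 0  t=4,i=9
  ....# -> .   bit 1 = 0  t=1,i=10
  ..... -> #   bit 0 = 1  t=1,i=5
  bits 01010100111010110100110110110001 = 1424706993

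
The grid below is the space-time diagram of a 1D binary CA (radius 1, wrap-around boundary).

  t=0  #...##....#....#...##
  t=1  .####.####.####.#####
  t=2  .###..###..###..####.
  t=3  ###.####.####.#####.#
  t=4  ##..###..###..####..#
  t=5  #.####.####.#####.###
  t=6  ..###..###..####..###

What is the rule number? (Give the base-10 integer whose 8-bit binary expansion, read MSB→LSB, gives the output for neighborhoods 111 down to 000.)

155

  [7] ### => #  t=0,i=20
  [6] ##. => .  t=0,i=0
  [5] #.# => .  t=1,i=0
  [4] #.. => #  t=0,i=1
  [3] .## => #  t=0,i=4
  [2] .#. => .  t=0,i=10
  [1] ..# => #  t=0,i=3
  [0] ... => #  t=0,i=2
  bits 10011011 = 155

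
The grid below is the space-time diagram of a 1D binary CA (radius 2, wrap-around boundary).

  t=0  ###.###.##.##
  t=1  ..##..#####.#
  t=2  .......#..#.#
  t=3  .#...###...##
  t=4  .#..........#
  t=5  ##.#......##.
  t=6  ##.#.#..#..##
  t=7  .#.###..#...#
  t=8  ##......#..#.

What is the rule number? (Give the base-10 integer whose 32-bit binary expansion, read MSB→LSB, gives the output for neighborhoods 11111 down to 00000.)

  #####|.  b31=0 t=0,i=0
  ####.|.  b30=0 t=0,i=1
  ###.#|#  b29=1 t=0,i=2
  ###..|.  b28=0 t=3,i=7
  ##.##|#  b27=1 t=0,i=3
  ##.#.|.  b26=0 t=1,i=11
  ##..#|.  b25=0 t=1,i=4
  ##...|.  b24=0 t=3,i=8
  #.###|.  b23=0 t=0,i=4
  #.##.|#  b22=1 t=0,i=8
  #.#.#|#  b21=1 t=6,i=3
  #.#..|#  b20=1 t=1,i=12
  #..##|.  b19=0 t=1,i=1
  #..#.|.  b18=0 t=2,i=9
  #...#|.  b17=0 t=3,i=3
  #....|#  b16=1 t=2,i=1
  .####|#  b15=1 t=0,i=12
  .###.|.  b14=0 t=0,i=5
  .##.#|#  b13=1 t=0,i=9
  .##..|.  b12=0 t=1,i=3
  .#.##|.  b11=0 t=7,i=2
  .#.#.|#  b10=1 t=2,i=11
  .#..#|.  b9=0 t=1,i=0
  .#...|.  b8=0 t=2,i=0
  ..###|.  b7=0 t=1,i=6
  ..##.|.  b6=0 t=1,i=2
  ..#.#|.  b5=0 t=2,i=10
  ..#..|#  b4=1 t=2,i=7
  ...##|.  b3=0 t=3,i=4
  ...#.|#  b2=1 t=2,i=6
  ....#|#  b1=1 t=2,i=5
  .....|.  b0=0 t=2,i=2
  bits 00101000011100011010010000010110 = 678536214

678536214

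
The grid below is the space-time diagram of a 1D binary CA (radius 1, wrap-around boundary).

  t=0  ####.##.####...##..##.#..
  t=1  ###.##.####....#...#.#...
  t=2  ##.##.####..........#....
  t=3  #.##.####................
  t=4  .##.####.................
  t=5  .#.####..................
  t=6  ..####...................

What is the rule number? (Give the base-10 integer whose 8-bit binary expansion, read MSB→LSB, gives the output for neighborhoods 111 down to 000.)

168

  ###|#  b7=1 t=0,i=1
  ##.|.  b6=0 t=0,i=3
  #.#|#  b5=1 t=0,i=4
  #..|.  b4=0 t=0,i=12
  .##|#  b3=1 t=0,i=0
  .#.|.  b2=0 t=0,i=22
  ..#|.  b1=0 t=0,i=14
  ...|.  b0=0 t=0,i=13
  bits 10101000 = 168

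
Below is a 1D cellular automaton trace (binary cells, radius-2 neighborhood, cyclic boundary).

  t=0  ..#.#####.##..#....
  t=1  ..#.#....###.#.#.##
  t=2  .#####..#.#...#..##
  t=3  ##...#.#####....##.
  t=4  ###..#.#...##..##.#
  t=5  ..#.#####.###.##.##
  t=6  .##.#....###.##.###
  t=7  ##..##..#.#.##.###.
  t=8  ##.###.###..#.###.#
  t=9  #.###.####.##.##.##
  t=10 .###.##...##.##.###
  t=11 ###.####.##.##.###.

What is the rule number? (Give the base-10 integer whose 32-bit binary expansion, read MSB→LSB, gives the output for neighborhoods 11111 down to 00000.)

433870185

  [31] ##### => .  t=0,i=6
  [30] ####. => .  t=0,i=7
  [29] ###.# => .  t=0,i=8
  [28] ###.. => #  t=2,i=5
  [27] ##.## => #  t=0,i=9
  [26] ##.#. => .  t=1,i=12
  [25] ##..# => .  t=0,i=12
  [24] ##... => #  t=3,i=2
  [23] #.### => #  t=0,i=4
  [22] #.##. => #  t=0,i=10
  [21] #.#.# => .  t=1,i=13
  [20] #.#.. => #  t=1,i=4
  [19] #..## => #  t=2,i=16
  [18] #..#. => #  t=0,i=13
  [17] #...# => .  t=2,i=12
  [16] #.... => .  t=0,i=16
  [15] .#### => .  t=0,i=5
  [14] .###. => #  t=1,i=10
  [13] .##.# => .  t=2,i=18
  [12] .##.. => #  t=0,i=11
  [11] .#.## => .  t=0,i=3
  [10] .#.#. => #  t=1,i=3
  [9] .#..# => .  t=2,i=15
  [8] .#... => #  t=0,i=15
  [7] ..### => .  t=1,i=9
  [6] ..##. => #  t=2,i=17
  [5] ..#.# => #  t=0,i=2
  [4] ..#.. => .  t=0,i=14
  [3] ...## => #  t=1,i=8
  [2] ...#. => .  t=0,i=1
  [1] ....# => .  t=0,i=0
  [0] ..... => #  t=0,i=17
  bits 00011001110111000101010101101001 = 433870185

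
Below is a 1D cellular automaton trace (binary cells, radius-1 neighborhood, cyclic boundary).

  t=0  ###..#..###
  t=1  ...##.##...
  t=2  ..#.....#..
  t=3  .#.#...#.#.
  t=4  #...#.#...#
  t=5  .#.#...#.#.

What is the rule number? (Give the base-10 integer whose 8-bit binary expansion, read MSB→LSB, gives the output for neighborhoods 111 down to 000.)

  ### -> .   bit 7 = 0  t=0,i=0
  ##. -> .   bit 6 = 0  t=0,i=2
  #.# -> .   bit 5 = 0  t=1,i=5
  #.. -> #   bit 4 = 1  t=0,i=3
  .## -> .   bit 3 = 0  t=0,i=8
  .#. -> .   bit 2 = 0  t=0,i=5
  ..# -> #   bit 1 = 1  t=0,i=4
  ... -> .   bit 0 = 0  t=1,i=0
  bits 00010010 = 18

18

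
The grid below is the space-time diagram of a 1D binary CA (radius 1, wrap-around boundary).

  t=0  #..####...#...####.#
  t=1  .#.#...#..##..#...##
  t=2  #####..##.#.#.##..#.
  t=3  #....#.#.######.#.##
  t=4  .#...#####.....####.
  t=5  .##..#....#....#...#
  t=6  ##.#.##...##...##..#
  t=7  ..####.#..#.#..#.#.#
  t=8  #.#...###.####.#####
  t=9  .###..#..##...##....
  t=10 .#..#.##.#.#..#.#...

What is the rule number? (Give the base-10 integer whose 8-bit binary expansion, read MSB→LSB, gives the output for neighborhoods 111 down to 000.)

60

  nb ###: next=.  (t=0,i=4, bit7=0)
  nb ##.: next=.  (t=0,i=0, bit6=0)
  nb #.#: next=#  (t=0,i=18, bit5=1)
  nb #..: next=#  (t=0,i=1, bit4=1)
  nb .##: next=#  (t=0,i=3, bit3=1)
  nb .#.: next=#  (t=0,i=10, bit2=1)
  nb ..#: next=.  (t=0,i=2, bit1=0)
  nb ...: next=.  (t=0,i=8, bit0=0)
  bits 00111100 = 60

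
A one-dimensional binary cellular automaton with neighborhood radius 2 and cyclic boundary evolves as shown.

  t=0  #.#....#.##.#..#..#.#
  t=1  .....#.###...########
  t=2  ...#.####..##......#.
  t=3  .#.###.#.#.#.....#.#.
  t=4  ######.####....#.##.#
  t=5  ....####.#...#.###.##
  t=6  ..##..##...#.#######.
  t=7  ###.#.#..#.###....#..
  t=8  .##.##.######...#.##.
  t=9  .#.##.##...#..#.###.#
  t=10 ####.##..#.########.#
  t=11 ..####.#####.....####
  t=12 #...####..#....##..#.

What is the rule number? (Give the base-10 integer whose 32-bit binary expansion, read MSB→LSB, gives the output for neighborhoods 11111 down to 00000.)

1793478266

  #####|.  b31=0 t=1,i=15
  ####.|#  b30=1 t=1,i=19
  ###.#|#  b29=1 t=3,i=5
  ###..|.  b28=0 t=1,i=9
  ##.##|#  b27=1 t=4,i=6
  ##.#.|.  b26=0 t=0,i=1
  ##..#|#  b25=1 t=2,i=9
  ##...|.  b24=0 t=1,i=0
  #.###|#  b23=1 t=1,i=7
  #.##.|#  b22=1 t=0,i=9
  #.#.#|#  b21=1 t=3,i=7
  #.#..|.  b20=0 t=0,i=2
  #..##|.  b19=0 t=2,i=10
  #..#.|#  b18=1 t=0,i=14
  #...#|#  b17=1 t=1,i=11
  #....|.  b16=0 t=0,i=4
  .####|.  b15=0 t=1,i=14
  .###.|#  b14=1 t=1,i=8
  .##.#|.  b13=0 t=0,i=0
  .##..|.  b12=0 t=2,i=12
  .#.##|#  b11=1 t=0,i=8
  .#.#.|#  b10=1 t=3,i=8
  .#..#|#  b9=1 t=0,i=13
  .#...|.  b8=0 t=0,i=3
  ..###|.  b7=0 t=1,i=13
  ..##.|#  b6=1 t=2,i=11
  ..#.#|#  b5=1 t=0,i=7
  ..#..|#  b4=1 t=0,i=15
  ...##|#  b3=1 t=1,i=12
  ...#.|.  b2=0 t=0,i=6
  ....#|#  b1=1 t=0,i=5
  .....|.  b0=0 t=1,i=2
  bits 01101010111001100100111001111010 = 1793478266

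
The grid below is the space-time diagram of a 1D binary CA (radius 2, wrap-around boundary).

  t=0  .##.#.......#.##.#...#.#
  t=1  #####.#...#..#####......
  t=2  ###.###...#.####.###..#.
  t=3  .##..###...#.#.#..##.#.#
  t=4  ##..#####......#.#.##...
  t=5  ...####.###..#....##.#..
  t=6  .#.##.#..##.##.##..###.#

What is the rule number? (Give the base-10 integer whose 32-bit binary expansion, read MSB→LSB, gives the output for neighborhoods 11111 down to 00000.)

  nb #####: next=#  (t=1,i=2, bit31=1)
  nb ####.: next=.  (t=1,i=3, bit30=0)
  nb ###.#: next=#  (t=1,i=4, bit29=1)
  nb ###..: next=#  (t=1,i=17, bit28=1)
  nb ##.##: next=.  (t=2,i=3, bit27=0)
  nb ##.#.: next=#  (t=0,i=3, bit26=1)
  nb ##..#: next=.  (t=2,i=20, bit25=0)
  nb ##...: next=#  (t=1,i=18, bit24=1)
  nb #.###: next=.  (t=2,i=0, bit23=0)
  nb #.##.: next=#  (t=0,i=1, bit22=1)
  nb #.#.#: next=.  (t=0,i=23, bit21=0)
  nb #.#..: next=#  (t=0,i=4, bit20=1)
  nb #..##: next=#  (t=1,i=12, bit19=1)
  nb #..#.: next=#  (t=2,i=21, bit18=1)
  nb #...#: next=.  (t=0,i=19, bit17=0)
  nb #....: next=#  (t=0,i=6, bit16=1)
  nb .####: next=#  (t=1,i=1, bit15=1)
  nb .###.: next=#  (t=2,i=1, bit14=1)
  nb .##.#: next=#  (t=0,i=2, bit13=1)
  nb .##..: next=.  (t=3,i=2, bit12=0)
  nb .#.##: next=#  (t=0,i=0, bit11=1)
  nb .#.#.: next=.  (t=0,i=22, bit10=0)
  nb .#..#: next=.  (t=1,i=11, bit9=0)
  nb .#...: next=.  (t=0,i=5, bit8=0)
  nb ..###: next=#  (t=1,i=0, bit7=1)
  nb ..##.: next=.  (t=3,i=18, bit6=0)
  nb ..#.#: next=.  (t=0,i=12, bit5=0)
  nb ..#..: next=#  (t=1,i=10, bit4=1)
  nb ...##: next=.  (t=1,i=23, bit3=0)
  nb ...#.: next=.  (t=0,i=11, bit2=0)
  nb ....#: next=#  (t=0,i=10, bit1=1)
  nb .....: next=.  (t=0,i=7, bit0=0)
  bits 10110101010111011110100010010010 = 3042830482

3042830482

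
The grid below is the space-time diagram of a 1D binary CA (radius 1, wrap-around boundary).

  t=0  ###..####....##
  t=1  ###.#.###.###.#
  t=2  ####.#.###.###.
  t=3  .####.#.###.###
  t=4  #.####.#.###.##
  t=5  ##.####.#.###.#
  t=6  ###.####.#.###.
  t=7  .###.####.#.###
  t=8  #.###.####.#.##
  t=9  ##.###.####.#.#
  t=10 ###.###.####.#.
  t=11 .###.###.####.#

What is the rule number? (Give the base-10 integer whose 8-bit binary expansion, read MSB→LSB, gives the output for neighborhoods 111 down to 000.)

  ### -> #   bit 7 = 1  t=0,i=0
  ##. -> #   bit 6 = 1  t=0,i=2
  #.# -> #   bit 5 = 1  t=1,i=3
  #.. -> .   bit 4 = 0  t=0,i=3
  .## -> .   bit 3 = 0  t=0,i=5
  .#. -> .   bit 2 = 0  t=1,i=4
  ..# -> #   bit 1 = 1  t=0,i=4
  ... -> #   bit 0 = 1  t=0,i=10
  bits 11100011 = 227

227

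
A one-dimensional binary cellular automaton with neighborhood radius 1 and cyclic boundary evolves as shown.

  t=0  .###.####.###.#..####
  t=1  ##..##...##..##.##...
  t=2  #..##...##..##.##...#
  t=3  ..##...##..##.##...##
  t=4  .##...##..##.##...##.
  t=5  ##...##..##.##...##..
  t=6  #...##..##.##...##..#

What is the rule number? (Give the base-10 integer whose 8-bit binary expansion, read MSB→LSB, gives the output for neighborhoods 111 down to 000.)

  nb ###: next=.  (t=0,i=2, bit7=0)
  nb ##.: next=.  (t=0,i=3, bit6=0)
  nb #.#: next=#  (t=0,i=0, bit5=1)
  nb #..: next=.  (t=0,i=15, bit4=0)
  nb .##: next=#  (t=0,i=1, bit3=1)
  nb .#.: next=#  (t=0,i=14, bit2=1)
  nb ..#: next=#  (t=0,i=16, bit1=1)
  nb ...: next=.  (t=1,i=7, bit0=0)
  bits 00101110 = 46

46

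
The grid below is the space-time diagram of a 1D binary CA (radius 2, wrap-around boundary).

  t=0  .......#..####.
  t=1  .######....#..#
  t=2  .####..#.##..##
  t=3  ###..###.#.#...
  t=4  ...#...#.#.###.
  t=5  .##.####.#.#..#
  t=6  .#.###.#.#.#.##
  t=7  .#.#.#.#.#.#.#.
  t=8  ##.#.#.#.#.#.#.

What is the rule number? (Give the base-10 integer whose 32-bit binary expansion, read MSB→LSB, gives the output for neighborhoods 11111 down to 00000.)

  [31] ##### => #  t=1,i=3
  [30] ####. => .  t=0,i=12
  [29] ###.# => #  t=3,i=7
  [28] ###.. => .  t=0,i=13
  [27] ##.## => #  t=2,i=0
  [26] ##.#. => .  t=3,i=8
  [25] ##..# => #  t=2,i=5
  [24] ##... => #  t=0,i=14
  [23] #.### => #  t=1,i=1
  [22] #.##. => #  t=2,i=9
  [21] #.#.# => #  t=3,i=9
  [20] #.#.. => #  t=3,i=11
  [19] #..## => .  t=0,i=9
  [18] #..#. => #  t=1,i=13
  [17] #...# => #  t=3,i=13
  [16] #.... => .  t=0,i=0
  [15] .#### => #  t=0,i=11
  [14] .###. => .  t=3,i=1
  [13] .##.# => .  t=2,i=14
  [12] .##.. => .  t=2,i=10
  [11] .#.## => .  t=1,i=0
  [10] .#.#. => .  t=3,i=10
  [9] .#..# => .  t=0,i=8
  [8] .#... => #  t=3,i=12
  [7] ..### => .  t=0,i=10
  [6] ..##. => .  t=2,i=13
  [5] ..#.# => #  t=1,i=14
  [4] ..#.. => .  t=0,i=7
  [3] ...## => .  t=3,i=14
  [2] ...#. => #  t=0,i=6
  [1] ....# => #  t=0,i=5
  [0] ..... => #  t=0,i=1
  bits 10101011111101101000000100100111 = 2885058855

2885058855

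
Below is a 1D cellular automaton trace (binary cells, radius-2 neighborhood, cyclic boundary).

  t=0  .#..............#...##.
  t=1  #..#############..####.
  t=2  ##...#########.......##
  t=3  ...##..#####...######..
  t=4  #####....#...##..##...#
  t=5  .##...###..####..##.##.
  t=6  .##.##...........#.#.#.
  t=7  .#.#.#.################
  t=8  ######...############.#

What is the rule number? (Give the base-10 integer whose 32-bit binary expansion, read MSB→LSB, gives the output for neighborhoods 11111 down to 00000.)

2889291375

  nb #####: next=#  (t=1,i=5, bit31=1)
  nb ####.: next=.  (t=1,i=14, bit30=0)
  nb ###.#: next=#  (t=1,i=21, bit29=1)
  nb ###..: next=.  (t=1,i=15, bit28=0)
  nb ##.##: next=#  (t=5,i=19, bit27=1)
  nb ##.#.: next=#  (t=1,i=22, bit26=1)
  nb ##..#: next=.  (t=0,i=22, bit25=0)
  nb ##...: next=.  (t=2,i=2, bit24=0)
  nb #.###: next=.  (t=7,i=7, bit23=0)
  nb #.##.: next=.  (t=5,i=20, bit22=0)
  nb #.#.#: next=#  (t=6,i=19, bit21=1)
  nb #.#..: next=#  (t=1,i=0, bit20=1)
  nb #..##: next=.  (t=1,i=2, bit19=0)
  nb #..#.: next=#  (t=0,i=0, bit18=1)
  nb #...#: next=#  (t=0,i=18, bit17=1)
  nb #....: next=#  (t=0,i=3, bit16=1)
  nb .####: next=.  (t=1,i=4, bit15=0)
  nb .###.: next=.  (t=5,i=7, bit14=0)
  nb .##.#: next=.  (t=5,i=18, bit13=0)
  nb .##..: next=#  (t=0,i=21, bit12=1)
  nb .#.##: next=.  (t=7,i=6, bit11=0)
  nb .#.#.: next=#  (t=6,i=18, bit10=1)
  nb .#..#: next=#  (t=1,i=1, bit9=1)
  nb .#...: next=.  (t=0,i=2, bit8=0)
  nb ..###: next=.  (t=1,i=3, bit7=0)
  nb ..##.: next=#  (t=0,i=20, bit6=1)
  nb ..#.#: next=#  (t=6,i=17, bit5=1)
  nb ..#..: next=.  (t=0,i=1, bit4=0)
  nb ...##: next=#  (t=0,i=19, bit3=1)
  nb ...#.: next=#  (t=0,i=15, bit2=1)
  nb ....#: next=#  (t=0,i=14, bit1=1)
  nb .....: next=#  (t=0,i=4, bit0=1)
  bits 10101100001101110001011001101111 = 2889291375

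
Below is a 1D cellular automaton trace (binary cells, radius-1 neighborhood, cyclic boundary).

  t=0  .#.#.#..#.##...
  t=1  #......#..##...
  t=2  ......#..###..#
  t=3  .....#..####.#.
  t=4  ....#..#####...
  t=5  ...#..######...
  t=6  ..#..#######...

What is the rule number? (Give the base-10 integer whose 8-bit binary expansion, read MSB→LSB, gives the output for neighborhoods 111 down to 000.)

  nb ###: next=#  (t=2,i=10, bit7=1)
  nb ##.: next=#  (t=0,i=11, bit6=1)
  nb #.#: next=.  (t=0,i=2, bit5=0)
  nb #..: next=.  (t=0,i=6, bit4=0)
  nb .##: next=#  (t=0,i=10, bit3=1)
  nb .#.: next=.  (t=0,i=1, bit2=0)
  nb ..#: next=#  (t=0,i=0, bit1=1)
  nb ...: next=.  (t=0,i=13, bit0=0)
  bits 11001010 = 202

202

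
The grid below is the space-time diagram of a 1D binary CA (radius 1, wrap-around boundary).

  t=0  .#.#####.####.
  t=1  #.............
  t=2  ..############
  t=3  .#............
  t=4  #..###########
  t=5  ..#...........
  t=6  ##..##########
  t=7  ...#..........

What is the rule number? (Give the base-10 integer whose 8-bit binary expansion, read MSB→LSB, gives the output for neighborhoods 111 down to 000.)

  ### -> .   bit 7 = 0  t=0,i=4
  ##. -> .   bit 6 = 0  t=0,i=7
  #.# -> .   bit 5 = 0  t=0,i=2
  #.. -> .   bit 4 = 0  t=0,i=13
  .## -> .   bit 3 = 0  t=0,i=3
  .#. -> .   bit 2 = 0  t=0,i=1
  ..# -> #   bit 1 = 1  t=0,i=0
  ... -> #   bit 0 = 1  t=1,i=2
  bits 00000011 = 3

3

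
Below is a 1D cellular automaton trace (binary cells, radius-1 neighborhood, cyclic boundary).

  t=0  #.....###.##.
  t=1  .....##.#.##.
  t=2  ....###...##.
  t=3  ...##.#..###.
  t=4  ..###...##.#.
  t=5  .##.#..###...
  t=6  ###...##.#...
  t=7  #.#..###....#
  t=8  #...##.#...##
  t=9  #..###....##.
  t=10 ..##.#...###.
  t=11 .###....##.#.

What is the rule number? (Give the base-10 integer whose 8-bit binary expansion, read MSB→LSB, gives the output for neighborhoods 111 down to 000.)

  ###|.  b7=0 t=0,i=7
  ##.|#  b6=1 t=0,i=8
  #.#|.  b5=0 t=0,i=9
  #..|.  b4=0 t=0,i=1
  .##|#  b3=1 t=0,i=6
  .#.|.  b2=0 t=0,i=0
  ..#|#  b1=1 t=0,i=5
  ...|.  b0=0 t=0,i=2
  bits 01001010 = 74

74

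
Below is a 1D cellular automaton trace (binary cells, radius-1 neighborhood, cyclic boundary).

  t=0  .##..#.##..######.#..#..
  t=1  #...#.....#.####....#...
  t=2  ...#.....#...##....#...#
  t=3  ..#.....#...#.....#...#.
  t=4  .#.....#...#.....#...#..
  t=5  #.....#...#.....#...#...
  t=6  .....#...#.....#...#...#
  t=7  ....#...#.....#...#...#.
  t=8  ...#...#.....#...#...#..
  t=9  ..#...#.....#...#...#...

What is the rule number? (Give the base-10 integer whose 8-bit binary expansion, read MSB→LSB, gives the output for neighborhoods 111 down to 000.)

130

  [7] ### => #  t=0,i=12
  [6] ##. => .  t=0,i=2
  [5] #.# => .  t=0,i=6
  [4] #.. => .  t=0,i=3
  [3] .## => .  t=0,i=1
  [2] .#. => .  t=0,i=5
  [1] ..# => #  t=0,i=0
  [0] ... => .  t=0,i=23
  bits 10000010 = 130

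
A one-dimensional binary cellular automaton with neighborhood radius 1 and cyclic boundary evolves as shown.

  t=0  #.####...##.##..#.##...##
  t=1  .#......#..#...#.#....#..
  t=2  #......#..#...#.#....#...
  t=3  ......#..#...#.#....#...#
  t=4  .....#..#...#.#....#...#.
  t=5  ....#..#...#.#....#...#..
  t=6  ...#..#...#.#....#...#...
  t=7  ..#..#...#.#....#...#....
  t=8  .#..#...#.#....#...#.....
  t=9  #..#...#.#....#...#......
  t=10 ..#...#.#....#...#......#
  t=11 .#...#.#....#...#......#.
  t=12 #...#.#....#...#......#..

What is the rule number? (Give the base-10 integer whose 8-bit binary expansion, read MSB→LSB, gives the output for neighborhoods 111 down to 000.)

  ### -> .   bit 7 = 0  t=0,i=3
  ##. -> .   bit 6 = 0  t=0,i=0
  #.# -> #   bit 5 = 1  t=0,i=1
  #.. -> .   bit 4 = 0  t=0,i=6
  .## -> .   bit 3 = 0  t=0,i=2
  .#. -> .   bit 2 = 0  t=0,i=16
  ..# -> #   bit 1 = 1  t=0,i=8
  ... -> .   bit 0 = 0  t=0,i=7
  bits 00100010 = 34

34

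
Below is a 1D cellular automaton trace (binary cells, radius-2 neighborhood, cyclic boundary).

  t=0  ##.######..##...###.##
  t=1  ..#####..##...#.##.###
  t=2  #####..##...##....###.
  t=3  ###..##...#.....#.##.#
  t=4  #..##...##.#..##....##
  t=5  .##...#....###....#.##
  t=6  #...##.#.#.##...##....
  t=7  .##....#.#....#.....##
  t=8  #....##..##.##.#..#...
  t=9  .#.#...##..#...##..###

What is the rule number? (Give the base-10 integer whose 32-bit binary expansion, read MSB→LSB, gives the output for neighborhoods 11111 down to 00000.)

2327495558

  ##### -> #   bit 31 = 1  t=0,i=5
  ####. -> .   bit 30 = 0  t=0,i=0
  ###.# -> .   bit 29 = 0  t=0,i=1
  ###.. -> .   bit 28 = 0  t=0,i=8
  ##.## -> #   bit 27 = 1  t=0,i=2
  ##.#. -> .   bit 26 = 0  t=4,i=10
  ##..# -> #   bit 25 = 1  t=0,i=9
  ##... -> .   bit 24 = 0  t=0,i=13
  #.### -> #   bit 23 = 1  t=0,i=3
  #.##. -> .   bit 22 = 0  t=1,i=16
  #.#.# -> #   bit 21 = 1  t=6,i=7
  #.#.. -> #   bit 20 = 1  t=4,i=11
  #..## -> #   bit 19 = 1  t=0,i=10
  #..#. -> .   bit 18 = 0  t=8,i=17
  #...# -> #   bit 17 = 1  t=0,i=14
  #.... -> .   bit 16 = 0  t=2,i=15
  .#### -> #   bit 15 = 1  t=0,i=4
  .###. -> #   bit 14 = 1  t=0,i=17
  .##.# -> .   bit 13 = 0  t=1,i=17
  .##.. -> .   bit 12 = 0  t=0,i=12
  .#.## -> .   bit 11 = 0  t=1,i=15
  .#.#. -> .   bit 10 = 0  t=6,i=8
  .#..# -> #   bit 9 = 1  t=4,i=12
  .#... -> #   bit 8 = 1  t=3,i=11
  ..### -> #   bit 7 = 1  t=0,i=16
  ..##. -> .   bit 6 = 0  t=0,i=11
  ..#.# -> .   bit 5 = 0  t=1,i=14
  ..#.. -> .   bit 4 = 0  t=3,i=10
  ...## -> .   bit 3 = 0  t=0,i=15
  ...#. -> #   bit 2 = 1  t=1,i=13
  ....# -> #   bit 1 = 1  t=2,i=16
  ..... -> .   bit 0 = 0  t=3,i=13
  bits 10001010101110101100001110000110 = 2327495558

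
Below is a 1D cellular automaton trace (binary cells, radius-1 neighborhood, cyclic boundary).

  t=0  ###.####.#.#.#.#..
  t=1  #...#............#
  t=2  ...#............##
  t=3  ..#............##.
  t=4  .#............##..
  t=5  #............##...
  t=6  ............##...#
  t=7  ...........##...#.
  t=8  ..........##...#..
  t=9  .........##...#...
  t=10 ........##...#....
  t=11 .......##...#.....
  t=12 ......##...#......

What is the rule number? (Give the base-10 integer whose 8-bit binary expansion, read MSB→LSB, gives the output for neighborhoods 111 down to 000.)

  ###|.  b7=0 t=0,i=1
  ##.|.  b6=0 t=0,i=2
  #.#|.  b5=0 t=0,i=3
  #..|.  b4=0 t=0,i=16
  .##|#  b3=1 t=0,i=0
  .#.|.  b2=0 t=0,i=9
  ..#|#  b1=1 t=0,i=17
  ...|.  b0=0 t=1,i=2
  bits 00001010 = 10

10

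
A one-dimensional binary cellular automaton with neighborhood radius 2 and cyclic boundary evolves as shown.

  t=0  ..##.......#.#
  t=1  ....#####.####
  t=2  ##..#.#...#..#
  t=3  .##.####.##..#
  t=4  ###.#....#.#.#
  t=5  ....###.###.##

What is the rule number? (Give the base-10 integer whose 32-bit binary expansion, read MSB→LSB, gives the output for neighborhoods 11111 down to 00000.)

  [31] ##### => #  t=1,i=6
  [30] ####. => .  t=1,i=7
  [29] ###.# => .  t=1,i=8
  [28] ###.. => #  t=1,i=13
  [27] ##.## => .  t=1,i=9
  [26] ##.#. => .  t=4,i=3
  [25] ##..# => #  t=2,i=2
  [24] ##... => #  t=0,i=4
  [23] #.### => #  t=1,i=10
  [22] #.##. => #  t=3,i=1
  [21] #.#.# => .  t=4,i=11
  [20] #.#.. => #  t=0,i=13
  [19] #..## => .  t=0,i=1
  [18] #..#. => .  t=2,i=3
  [17] #...# => .  t=2,i=8
  [16] #.... => #  t=0,i=5
  [15] .#### => .  t=1,i=5
  [14] .###. => .  t=2,i=0
  [13] .##.# => #  t=3,i=2
  [12] .##.. => .  t=0,i=3
  [11] .#.## => #  t=3,i=0
  [10] .#.#. => #  t=0,i=12
  [9] .#..# => .  t=0,i=0
  [8] .#... => #  t=2,i=7
  [7] ..### => #  t=1,i=4
  [6] ..##. => .  t=0,i=2
  [5] ..#.# => #  t=0,i=11
  [4] ..#.. => #  t=2,i=10
  [3] ...## => .  t=1,i=3
  [2] ...#. => #  t=0,i=10
  [1] ....# => .  t=0,i=9
  [0] ..... => #  t=0,i=6
  bits 10010011110100010010110110110101 = 2479959477

2479959477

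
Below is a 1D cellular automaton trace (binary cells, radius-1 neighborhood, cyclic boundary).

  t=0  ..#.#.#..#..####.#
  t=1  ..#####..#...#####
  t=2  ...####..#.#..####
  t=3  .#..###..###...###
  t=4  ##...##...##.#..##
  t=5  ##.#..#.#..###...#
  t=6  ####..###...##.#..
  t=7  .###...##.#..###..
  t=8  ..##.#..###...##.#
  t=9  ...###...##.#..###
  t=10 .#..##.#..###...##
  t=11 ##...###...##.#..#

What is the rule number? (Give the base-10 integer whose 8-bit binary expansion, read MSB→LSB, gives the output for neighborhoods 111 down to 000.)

  [7] ### => #  t=0,i=13
  [6] ##. => #  t=0,i=15
  [5] #.# => #  t=0,i=3
  [4] #.. => .  t=0,i=0
  [3] .## => .  t=0,i=12
  [2] .#. => #  t=0,i=2
  [1] ..# => .  t=0,i=1
  [0] ... => #  t=1,i=11
  bits 11100101 = 229

229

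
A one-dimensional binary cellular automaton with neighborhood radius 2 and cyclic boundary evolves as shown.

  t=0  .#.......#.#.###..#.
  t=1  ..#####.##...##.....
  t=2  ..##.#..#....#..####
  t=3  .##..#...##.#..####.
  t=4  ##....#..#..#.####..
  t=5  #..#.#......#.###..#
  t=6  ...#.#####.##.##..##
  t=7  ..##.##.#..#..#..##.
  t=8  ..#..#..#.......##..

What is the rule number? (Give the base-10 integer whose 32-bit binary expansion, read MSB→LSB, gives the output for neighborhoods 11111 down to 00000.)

  ##### -> .   bit 31 = 0  t=1,i=4
  ####. -> #   bit 30 = 1  t=1,i=5
  ###.# -> .   bit 29 = 0  t=1,i=6
  ###.. -> .   bit 28 = 0  t=0,i=15
  ##.## -> .   bit 27 = 0  t=1,i=7
  ##.#. -> .   bit 26 = 0  t=2,i=4
  ##..# -> .   bit 25 = 0  t=0,i=16
  ##... -> .   bit 24 = 0  t=1,i=10
  #.### -> #   bit 23 = 1  t=0,i=13
  #.##. -> #   bit 22 = 1  t=1,i=8
  #.#.# -> .   bit 21 = 0  t=0,i=11
  #.#.. -> #   bit 20 = 1  t=2,i=5
  #..## -> #   bit 19 = 1  t=2,i=1
  #..#. -> .   bit 18 = 0  t=0,i=0
  #...# -> .   bit 17 = 0  t=1,i=11
  #.... -> #   bit 16 = 1  t=0,i=3
  .#### -> #   bit 15 = 1  t=1,i=3
  .###. -> #   bit 14 = 1  t=0,i=14
  .##.# -> .   bit 13 = 0  t=2,i=3
  .##.. -> .   bit 12 = 0  t=1,i=9
  .#.## -> .   bit 11 = 0  t=0,i=12
  .#.#. -> .   bit 10 = 0  t=0,i=10
  .#..# -> .   bit 9 = 0  t=0,i=19
  .#... -> #   bit 8 = 1  t=0,i=2
  ..### -> #   bit 7 = 1  t=1,i=2
  ..##. -> #   bit 6 = 1  t=1,i=13
  ..#.# -> #   bit 5 = 1  t=0,i=9
  ..#.. -> .   bit 4 = 0  t=0,i=1
  ...## -> .   bit 3 = 0  t=1,i=1
  ...#. -> #   bit 2 = 1  t=0,i=8
  ....# -> .   bit 1 = 0  t=0,i=7
  ..... -> #   bit 0 = 1  t=0,i=4
  bits 01000000110110011100000111100101 = 1088012773

1088012773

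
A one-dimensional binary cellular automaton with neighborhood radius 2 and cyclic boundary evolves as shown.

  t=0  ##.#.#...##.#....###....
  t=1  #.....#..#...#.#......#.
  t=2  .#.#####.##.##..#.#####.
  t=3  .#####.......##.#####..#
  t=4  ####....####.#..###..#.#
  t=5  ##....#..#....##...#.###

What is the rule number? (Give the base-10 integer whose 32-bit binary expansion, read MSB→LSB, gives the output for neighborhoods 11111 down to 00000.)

  #####|#  b31=1 t=2,i=5
  ####.|.  b30=0 t=2,i=6
  ###.#|.  b29=0 t=2,i=7
  ###..|.  b28=0 t=0,i=19
  ##.##|.  b27=0 t=2,i=8
  ##.#.|.  b26=0 t=0,i=2
  ##..#|#  b25=1 t=2,i=14
  ##...|.  b24=0 t=0,i=20
  #.###|#  b23=1 t=2,i=3
  #.##.|.  b22=0 t=2,i=9
  #.#.#|.  b21=0 t=0,i=3
  #.#..|.  b20=0 t=0,i=5
  #..##|#  b19=1 t=4,i=15
  #..#.|.  b18=0 t=1,i=8
  #...#|.  b17=0 t=0,i=7
  #....|.  b16=0 t=0,i=14
  .####|#  b15=1 t=2,i=4
  .###.|.  b14=0 t=0,i=18
  .##.#|.  b13=0 t=0,i=1
  .##..|#  b12=1 t=2,i=13
  .#.##|#  b11=1 t=2,i=2
  .#.#.|.  b10=0 t=0,i=4
  .#..#|#  b9=1 t=1,i=7
  .#...|#  b8=1 t=0,i=6
  ..###|.  b7=0 t=0,i=17
  ..##.|#  b6=1 t=0,i=0
  ..#.#|#  b5=1 t=1,i=13
  ..#..|#  b4=1 t=1,i=6
  ...##|.  b3=0 t=0,i=8
  ...#.|#  b2=1 t=1,i=5
  ....#|#  b1=1 t=0,i=15
  .....|#  b0=1 t=1,i=3
  bits 10000010100010001001101101110111 = 2189990775

2189990775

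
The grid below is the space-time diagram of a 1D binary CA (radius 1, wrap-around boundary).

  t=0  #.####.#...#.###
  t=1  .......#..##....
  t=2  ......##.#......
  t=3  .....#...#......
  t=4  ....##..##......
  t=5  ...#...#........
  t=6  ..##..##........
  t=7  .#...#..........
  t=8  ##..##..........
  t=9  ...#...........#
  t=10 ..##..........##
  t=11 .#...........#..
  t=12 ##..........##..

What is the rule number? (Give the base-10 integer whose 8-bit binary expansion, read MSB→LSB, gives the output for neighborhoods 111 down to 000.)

6

  [7] ### => .  t=0,i=3
  [6] ##. => .  t=0,i=0
  [5] #.# => .  t=0,i=1
  [4] #.. => .  t=0,i=8
  [3] .## => .  t=0,i=2
  [2] .#. => #  t=0,i=7
  [1] ..# => #  t=0,i=10
  [0] ... => .  t=0,i=9
  bits 00000110 = 6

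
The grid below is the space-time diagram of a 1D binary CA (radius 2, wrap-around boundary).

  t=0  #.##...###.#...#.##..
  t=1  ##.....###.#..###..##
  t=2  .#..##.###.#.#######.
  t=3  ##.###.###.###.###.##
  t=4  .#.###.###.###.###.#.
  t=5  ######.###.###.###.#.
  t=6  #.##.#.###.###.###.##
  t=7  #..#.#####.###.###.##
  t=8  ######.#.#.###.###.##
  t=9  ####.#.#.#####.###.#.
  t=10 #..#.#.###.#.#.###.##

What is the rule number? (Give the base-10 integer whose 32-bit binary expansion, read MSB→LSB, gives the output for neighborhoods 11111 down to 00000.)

  ##### -> #   bit 31 = 1  t=2,i=15
  ####. -> .   bit 30 = 0  t=1,i=0
  ###.# -> #   bit 29 = 1  t=0,i=9
  ###.. -> #   bit 28 = 1  t=1,i=1
  ##.## -> .   bit 27 = 0  t=2,i=6
  ##.#. -> .   bit 26 = 0  t=0,i=10
  ##..# -> #   bit 25 = 1  t=0,i=19
  ##... -> .   bit 24 = 0  t=0,i=4
  #.### -> #   bit 23 = 1  t=2,i=7
  #.##. -> .   bit 22 = 0  t=0,i=2
  #.#.# -> #   bit 21 = 1  t=2,i=11
  #.#.. -> #   bit 20 = 1  t=0,i=11
  #..## -> #   bit 19 = 1  t=1,i=13
  #..#. -> #   bit 18 = 1  t=0,i=20
  #...# -> .   bit 17 = 0  t=0,i=5
  #.... -> .   bit 16 = 0  t=1,i=3
  .#### -> .   bit 15 = 0  t=1,i=20
  .###. -> #   bit 14 = 1  t=0,i=8
  .##.# -> #   bit 13 = 1  t=2,i=5
  .##.. -> .   bit 12 = 0  t=0,i=3
  .#.## -> #   bit 11 = 1  t=0,i=1
  .#.#. -> .   bit 10 = 0  t=8,i=8
  .#..# -> .   bit 9 = 0  t=1,i=12
  .#... -> .   bit 8 = 0  t=0,i=12
  ..### -> #   bit 7 = 1  t=0,i=7
  ..##. -> #   bit 6 = 1  t=2,i=4
  ..#.# -> #   bit 5 = 1  t=0,i=0
  ..#.. -> #   bit 4 = 1  t=2,i=1
  ...## -> .   bit 3 = 0  t=0,i=6
  ...#. -> #   bit 2 = 1  t=0,i=14
  ....# -> #   bit 1 = 1  t=1,i=5
  ..... -> #   bit 0 = 1  t=1,i=4
  bits 10110010101111000110100011110111 = 2998692087

2998692087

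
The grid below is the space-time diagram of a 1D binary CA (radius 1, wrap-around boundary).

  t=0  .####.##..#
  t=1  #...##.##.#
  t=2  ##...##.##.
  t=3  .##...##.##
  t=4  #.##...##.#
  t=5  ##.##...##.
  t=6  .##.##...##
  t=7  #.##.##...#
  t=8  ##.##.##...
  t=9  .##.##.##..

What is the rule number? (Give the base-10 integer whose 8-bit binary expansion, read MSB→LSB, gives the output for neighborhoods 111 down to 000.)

116

  ### -> .   bit 7 = 0  t=0,i=2
  ##. -> #   bit 6 = 1  t=0,i=4
  #.# -> #   bit 5 = 1  t=0,i=0
  #.. -> #   bit 4 = 1  t=0,i=8
  .## -> .   bit 3 = 0  t=0,i=1
  .#. -> #   bit 2 = 1  t=0,i=10
  ..# -> .   bit 1 = 0  t=0,i=9
  ... -> .   bit 0 = 0  t=1,i=2
  bits 01110100 = 116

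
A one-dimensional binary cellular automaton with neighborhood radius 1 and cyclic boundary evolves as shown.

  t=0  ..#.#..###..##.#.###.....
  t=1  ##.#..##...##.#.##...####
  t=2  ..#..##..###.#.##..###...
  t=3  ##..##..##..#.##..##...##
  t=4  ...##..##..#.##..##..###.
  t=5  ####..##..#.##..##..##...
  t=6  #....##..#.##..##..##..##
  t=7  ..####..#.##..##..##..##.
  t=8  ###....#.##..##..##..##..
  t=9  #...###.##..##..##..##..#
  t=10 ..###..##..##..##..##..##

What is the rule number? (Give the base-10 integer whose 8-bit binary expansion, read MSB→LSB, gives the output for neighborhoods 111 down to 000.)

  ###|.  b7=0 t=0,i=8
  ##.|.  b6=0 t=0,i=9
  #.#|#  b5=1 t=0,i=3
  #..|.  b4=0 t=0,i=5
  .##|#  b3=1 t=0,i=7
  .#.|.  b2=0 t=0,i=2
  ..#|#  b1=1 t=0,i=1
  ...|#  b0=1 t=0,i=0
  bits 00101011 = 43

43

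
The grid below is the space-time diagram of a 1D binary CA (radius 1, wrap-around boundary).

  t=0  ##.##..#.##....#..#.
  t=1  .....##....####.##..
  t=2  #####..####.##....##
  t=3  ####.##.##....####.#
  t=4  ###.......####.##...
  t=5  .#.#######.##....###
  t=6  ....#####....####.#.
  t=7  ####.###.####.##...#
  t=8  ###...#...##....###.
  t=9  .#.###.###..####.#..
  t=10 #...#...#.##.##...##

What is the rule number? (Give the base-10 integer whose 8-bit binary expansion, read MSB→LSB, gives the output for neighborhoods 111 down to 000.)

147

  ###|#  b7=1 t=1,i=12
  ##.|.  b6=0 t=0,i=1
  #.#|.  b5=0 t=0,i=2
  #..|#  b4=1 t=0,i=5
  .##|.  b3=0 t=0,i=0
  .#.|.  b2=0 t=0,i=7
  ..#|#  b1=1 t=0,i=6
  ...|#  b0=1 t=0,i=12
  bits 10010011 = 147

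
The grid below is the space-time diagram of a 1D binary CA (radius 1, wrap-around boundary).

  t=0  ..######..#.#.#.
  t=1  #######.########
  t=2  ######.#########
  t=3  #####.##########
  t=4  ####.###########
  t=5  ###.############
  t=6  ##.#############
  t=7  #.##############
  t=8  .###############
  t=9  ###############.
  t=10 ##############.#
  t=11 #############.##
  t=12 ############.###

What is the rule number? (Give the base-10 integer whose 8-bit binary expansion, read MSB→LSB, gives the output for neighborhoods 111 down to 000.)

191

  nb ###: next=#  (t=0,i=3, bit7=1)
  nb ##.: next=.  (t=0,i=7, bit6=0)
  nb #.#: next=#  (t=0,i=11, bit5=1)
  nb #..: next=#  (t=0,i=8, bit4=1)
  nb .##: next=#  (t=0,i=2, bit3=1)
  nb .#.: next=#  (t=0,i=10, bit2=1)
  nb ..#: next=#  (t=0,i=1, bit1=1)
  nb ...: next=#  (t=0,i=0, bit0=1)
  bits 10111111 = 191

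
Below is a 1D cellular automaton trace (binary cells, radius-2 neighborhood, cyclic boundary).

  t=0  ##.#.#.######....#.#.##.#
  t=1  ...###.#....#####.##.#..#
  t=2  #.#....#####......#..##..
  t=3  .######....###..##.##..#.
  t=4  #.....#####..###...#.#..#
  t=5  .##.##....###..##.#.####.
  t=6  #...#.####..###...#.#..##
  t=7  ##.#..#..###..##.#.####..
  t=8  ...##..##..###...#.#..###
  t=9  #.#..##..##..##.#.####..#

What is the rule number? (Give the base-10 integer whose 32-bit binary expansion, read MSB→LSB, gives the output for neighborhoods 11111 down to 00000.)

335087374

  ##### -> .   bit 31 = 0  t=0,i=9
  ####. -> .   bit 30 = 0  t=0,i=11
  ###.# -> .   bit 29 = 0  t=0,i=1
  ###.. -> #   bit 28 = 1  t=0,i=12
  ##.## -> .   bit 27 = 0  t=0,i=23
  ##.#. -> .   bit 26 = 0  t=0,i=2
  ##..# -> #   bit 25 = 1  t=2,i=23
  ##... -> #   bit 24 = 1  t=0,i=13
  #.### -> #   bit 23 = 1  t=0,i=7
  #.##. -> #   bit 22 = 1  t=0,i=21
  #.#.# -> #   bit 21 = 1  t=0,i=3
  #.#.. -> #   bit 20 = 1  t=1,i=7
  #..## -> #   bit 19 = 1  t=2,i=20
  #..#. -> .   bit 18 = 0  t=1,i=23
  #...# -> .   bit 17 = 0  t=1,i=1
  #.... -> #   bit 16 = 1  t=0,i=14
  .#### -> .   bit 15 = 0  t=0,i=8
  .###. -> .   bit 14 = 0  t=0,i=0
  .##.# -> .   bit 13 = 0  t=0,i=22
  .##.. -> .   bit 12 = 0  t=2,i=22
  .#.## -> .   bit 11 = 0  t=0,i=6
  .#.#. -> #   bit 10 = 1  t=0,i=4
  .#..# -> #   bit 9 = 1  t=1,i=22
  .#... -> #   bit 8 = 1  t=1,i=0
  ..### -> .   bit 7 = 0  t=1,i=3
  ..##. -> .   bit 6 = 0  t=2,i=21
  ..#.# -> .   bit 5 = 0  t=0,i=17
  ..#.. -> .   bit 4 = 0  t=1,i=24
  ...## -> #   bit 3 = 1  t=1,i=2
  ...#. -> #   bit 2 = 1  t=0,i=16
  ....# -> #   bit 1 = 1  t=0,i=15
  ..... -> .   bit 0 = 0  t=2,i=14
  bits 00010011111110010000011100001110 = 335087374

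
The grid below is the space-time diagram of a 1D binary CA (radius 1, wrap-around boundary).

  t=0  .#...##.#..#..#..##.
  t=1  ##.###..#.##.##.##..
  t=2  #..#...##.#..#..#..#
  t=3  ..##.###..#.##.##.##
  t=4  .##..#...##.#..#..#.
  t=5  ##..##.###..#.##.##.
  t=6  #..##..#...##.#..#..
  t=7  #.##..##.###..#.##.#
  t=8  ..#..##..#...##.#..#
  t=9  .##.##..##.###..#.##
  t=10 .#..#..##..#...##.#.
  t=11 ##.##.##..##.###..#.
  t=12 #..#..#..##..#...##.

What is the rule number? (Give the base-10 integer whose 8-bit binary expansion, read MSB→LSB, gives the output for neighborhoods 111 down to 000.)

  [7] ### => .  t=1,i=4
  [6] ##. => .  t=0,i=6
  [5] #.# => .  t=0,i=7
  [4] #.. => .  t=0,i=2
  [3] .## => #  t=0,i=5
  [2] .#. => #  t=0,i=1
  [1] ..# => #  t=0,i=0
  [0] ... => #  t=0,i=3
  bits 00001111 = 15

15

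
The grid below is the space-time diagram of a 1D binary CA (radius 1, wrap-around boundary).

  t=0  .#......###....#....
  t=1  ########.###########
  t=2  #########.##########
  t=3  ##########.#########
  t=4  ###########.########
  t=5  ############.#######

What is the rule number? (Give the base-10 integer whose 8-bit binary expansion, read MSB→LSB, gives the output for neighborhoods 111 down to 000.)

247

  nb ###: next=#  (t=0,i=9, bit7=1)
  nb ##.: next=#  (t=0,i=10, bit6=1)
  nb #.#: next=#  (t=1,i=8, bit5=1)
  nb #..: next=#  (t=0,i=2, bit4=1)
  nb .##: next=.  (t=0,i=8, bit3=0)
  nb .#.: next=#  (t=0,i=1, bit2=1)
  nb ..#: next=#  (t=0,i=0, bit1=1)
  nb ...: next=#  (t=0,i=3, bit0=1)
  bits 11110111 = 247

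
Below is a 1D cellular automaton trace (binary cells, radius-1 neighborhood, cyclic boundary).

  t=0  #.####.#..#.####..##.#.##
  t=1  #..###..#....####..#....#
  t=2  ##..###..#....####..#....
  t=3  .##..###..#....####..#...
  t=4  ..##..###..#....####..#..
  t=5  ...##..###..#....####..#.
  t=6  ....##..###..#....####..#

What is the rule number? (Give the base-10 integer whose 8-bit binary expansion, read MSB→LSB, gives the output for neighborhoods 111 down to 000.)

  [7] ### => #  t=0,i=3
  [6] ##. => #  t=0,i=0
  [5] #.# => .  t=0,i=1
  [4] #.. => #  t=0,i=8
  [3] .## => .  t=0,i=2
  [2] .#. => .  t=0,i=7
  [1] ..# => .  t=0,i=9
  [0] ... => .  t=1,i=10
  bits 11010000 = 208

208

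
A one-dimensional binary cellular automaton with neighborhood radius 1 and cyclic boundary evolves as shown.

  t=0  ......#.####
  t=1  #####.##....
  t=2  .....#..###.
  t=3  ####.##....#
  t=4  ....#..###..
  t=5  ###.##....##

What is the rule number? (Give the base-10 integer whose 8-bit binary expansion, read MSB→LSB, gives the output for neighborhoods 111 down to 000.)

  ###|.  b7=0 t=0,i=9
  ##.|.  b6=0 t=0,i=11
  #.#|#  b5=1 t=0,i=7
  #..|#  b4=1 t=0,i=0
  .##|.  b3=0 t=0,i=8
  .#.|#  b2=1 t=0,i=6
  ..#|.  b1=0 t=0,i=5
  ...|#  b0=1 t=0,i=1
  bits 00110101 = 53

53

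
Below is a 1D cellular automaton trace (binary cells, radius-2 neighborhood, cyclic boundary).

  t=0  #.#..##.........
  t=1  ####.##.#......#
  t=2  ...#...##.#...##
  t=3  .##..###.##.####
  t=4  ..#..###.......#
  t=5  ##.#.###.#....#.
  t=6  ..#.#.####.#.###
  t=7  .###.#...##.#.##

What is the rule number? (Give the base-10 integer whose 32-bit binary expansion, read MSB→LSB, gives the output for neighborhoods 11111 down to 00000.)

873946860

  nb #####: next=.  (t=1,i=1, bit31=0)
  nb ####.: next=.  (t=1,i=2, bit30=0)
  nb ###.#: next=#  (t=1,i=3, bit29=1)
  nb ###..: next=#  (t=4,i=7, bit28=1)
  nb ##.##: next=.  (t=1,i=4, bit27=0)
  nb ##.#.: next=#  (t=1,i=7, bit26=1)
  nb ##..#: next=.  (t=3,i=3, bit25=0)
  nb ##...: next=.  (t=0,i=7, bit24=0)
  nb #.###: next=.  (t=3,i=12, bit23=0)
  nb #.##.: next=.  (t=1,i=5, bit22=0)
  nb #.#.#: next=.  (t=5,i=3, bit21=0)
  nb #.#..: next=#  (t=0,i=2, bit20=1)
  nb #..##: next=.  (t=0,i=4, bit19=0)
  nb #..#.: next=#  (t=4,i=1, bit18=1)
  nb #...#: next=#  (t=2,i=1, bit17=1)
  nb #....: next=#  (t=0,i=8, bit16=1)
  nb .####: next=.  (t=1,i=0, bit15=0)
  nb .###.: next=#  (t=3,i=6, bit14=1)
  nb .##.#: next=.  (t=1,i=6, bit13=0)
  nb .##..: next=#  (t=0,i=6, bit12=1)
  nb .#.##: next=#  (t=5,i=4, bit11=1)
  nb .#.#.: next=#  (t=0,i=1, bit10=1)
  nb .#..#: next=#  (t=0,i=3, bit9=1)
  nb .#...: next=.  (t=1,i=9, bit8=0)
  nb ..###: next=#  (t=1,i=15, bit7=1)
  nb ..##.: next=#  (t=0,i=5, bit6=1)
  nb ..#.#: next=#  (t=0,i=0, bit5=1)
  nb ..#..: next=.  (t=2,i=3, bit4=0)
  nb ...##: next=#  (t=1,i=14, bit3=1)
  nb ...#.: next=#  (t=0,i=15, bit2=1)
  nb ....#: next=.  (t=0,i=14, bit1=0)
  nb .....: next=.  (t=0,i=9, bit0=0)
  bits 00110100000101110101111011101100 = 873946860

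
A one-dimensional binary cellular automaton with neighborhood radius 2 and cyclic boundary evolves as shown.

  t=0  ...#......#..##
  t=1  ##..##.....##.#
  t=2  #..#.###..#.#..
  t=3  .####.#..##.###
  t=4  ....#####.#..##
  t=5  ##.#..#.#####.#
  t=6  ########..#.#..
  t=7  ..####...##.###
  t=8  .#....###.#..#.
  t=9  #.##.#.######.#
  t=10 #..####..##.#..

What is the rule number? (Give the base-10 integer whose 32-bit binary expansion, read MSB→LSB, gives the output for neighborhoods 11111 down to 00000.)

  #####|#  b31=1 t=4,i=6
  ####.|.  b30=0 t=3,i=3
  ###.#|#  b29=1 t=3,i=4
  ###..|.  b28=0 t=1,i=1
  ##.##|.  b27=0 t=1,i=13
  ##.#.|#  b26=1 t=3,i=5
  ##..#|.  b25=0 t=1,i=2
  ##...|#  b24=1 t=0,i=0
  #.###|.  b23=0 t=1,i=14
  #.##.|.  b22=0 t=9,i=2
  #.#.#|#  b21=1 t=9,i=5
  #.#..|#  b20=1 t=2,i=12
  #..##|#  b19=1 t=0,i=12
  #..#.|#  b18=1 t=2,i=2
  #...#|#  b17=1 t=0,i=1
  #....|#  b16=1 t=0,i=5
  .####|.  b15=0 t=3,i=2
  .###.|#  b14=1 t=1,i=0
  .##.#|#  b13=1 t=1,i=12
  .##..|#  b12=1 t=0,i=14
  .#.##|#  b11=1 t=2,i=4
  .#.#.|.  b10=0 t=2,i=11
  .#..#|#  b9=1 t=0,i=11
  .#...|#  b8=1 t=0,i=4
  ..###|.  b7=0 t=4,i=4
  ..##.|.  b6=0 t=0,i=13
  ..#.#|#  b5=1 t=2,i=3
  ..#..|.  b4=0 t=0,i=3
  ...##|#  b3=1 t=1,i=10
  ...#.|.  b2=0 t=0,i=2
  ....#|.  b1=0 t=0,i=8
  .....|.  b0=0 t=0,i=6
  bits 10100101001111110111101100101000 = 2772400936

2772400936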